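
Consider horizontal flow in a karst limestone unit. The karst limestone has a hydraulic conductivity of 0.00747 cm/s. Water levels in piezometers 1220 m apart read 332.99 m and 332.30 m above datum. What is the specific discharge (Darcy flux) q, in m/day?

0.00365

Convert K: 0.00747 cm/s × 864 = 6.454 m/day.
Hydraulic gradient i = (332.99 − 332.30) / 1220 = 0.69 / 1220 = 0.0005656.
Specific discharge q = K · i = 6.454 × 0.0005656 = 0.003650 m/day.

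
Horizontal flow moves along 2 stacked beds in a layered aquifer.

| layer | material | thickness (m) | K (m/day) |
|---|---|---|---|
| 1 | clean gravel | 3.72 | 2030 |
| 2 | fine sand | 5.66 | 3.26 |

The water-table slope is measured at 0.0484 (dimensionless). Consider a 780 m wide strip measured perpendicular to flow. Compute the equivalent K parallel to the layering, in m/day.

807

Flow is parallel to layering, so each bed carries its own Darcy discharge and the transmissivities add.
Σ(K_i·b_i) = 2030×3.72 + 3.26×5.66 = 7570 m²/day.
Total thickness b = 9.380 m, so K_eq = Σ(K_i·b_i)/b = 807.0 m/day.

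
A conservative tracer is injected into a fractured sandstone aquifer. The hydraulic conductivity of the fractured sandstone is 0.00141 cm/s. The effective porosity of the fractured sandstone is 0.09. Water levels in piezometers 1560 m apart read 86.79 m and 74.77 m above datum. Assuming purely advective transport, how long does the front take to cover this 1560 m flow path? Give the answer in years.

41.0

Convert K: 0.00141 cm/s × 864 = 1.218 m/day.
Hydraulic gradient i = (86.79 − 74.77) / 1560 = 12.02 / 1560 = 0.007705.
Darcy flux q = K · i = 1.218 × 0.007705 = 0.009387 m/day.
Seepage velocity v = q / n_e = 0.009387 / 0.09 = 0.1043 m/day.
Travel time t = L / v = 1560 / 0.1043 = 14957 days = 40.95 years.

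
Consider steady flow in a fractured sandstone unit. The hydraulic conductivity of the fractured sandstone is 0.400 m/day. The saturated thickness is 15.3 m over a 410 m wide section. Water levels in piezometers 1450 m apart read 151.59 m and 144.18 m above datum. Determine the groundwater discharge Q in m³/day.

12.8

Cross-sectional area A = 410 × 15.3 = 6273 m².
Hydraulic gradient i = (151.59 − 144.18) / 1450 = 7.41 / 1450 = 0.005110.
Darcy's law: Q = K · A · i = 0.4000 × 6273 × 0.005110 = 12.82 m³/day.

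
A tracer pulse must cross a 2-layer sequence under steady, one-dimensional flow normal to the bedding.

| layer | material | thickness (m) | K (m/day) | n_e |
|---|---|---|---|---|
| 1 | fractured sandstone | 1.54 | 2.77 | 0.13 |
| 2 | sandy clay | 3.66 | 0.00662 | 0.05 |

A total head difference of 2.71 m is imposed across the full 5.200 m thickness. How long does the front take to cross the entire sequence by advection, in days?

78.3

With flow normal to the layers, continuity requires the same specific discharge q through every layer.
Σ(b_i/K_i) = 1.54/2.77 + 3.66/0.00662 = 553.4 d.
q = Δh / Σ(b_i/K_i) = 2.71 / 553.4 = 0.004897 m/day.
In each layer the seepage velocity is v_i = q/n_i, so the layer transit time is t_i = b_i·n_i / q:
  layer 1 (fractured sandstone): t_1 = 1.54 × 0.13 / 0.004897 = 40.88 d
  layer 2 (sandy clay): t_2 = 3.66 × 0.05 / 0.004897 = 37.37 d
Total t = Σ t_i = 78.26 days.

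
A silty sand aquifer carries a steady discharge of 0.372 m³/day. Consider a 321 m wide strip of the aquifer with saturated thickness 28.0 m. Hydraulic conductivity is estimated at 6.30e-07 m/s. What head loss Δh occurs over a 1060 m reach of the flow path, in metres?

0.806

Convert K: 6.30e-07 m/s × 86400 = 0.05443 m/day.
Cross-sectional area A = 321 × 28.0 = 8988 m².
From Q = K·A·i, i = Q / (K·A) = 0.372 / (0.05443 × 8988) = 0.0007604.
Head loss Δh = i · L = 0.0007604 × 1060 = 0.8060 m.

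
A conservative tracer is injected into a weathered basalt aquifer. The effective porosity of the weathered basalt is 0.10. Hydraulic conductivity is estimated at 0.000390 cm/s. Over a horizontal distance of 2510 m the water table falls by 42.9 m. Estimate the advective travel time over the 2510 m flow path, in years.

Convert K: 0.000390 cm/s × 864 = 0.3370 m/day.
Hydraulic gradient i = Δh / L = 42.9 / 2510 = 0.01709.
Darcy flux q = K · i = 0.3370 × 0.01709 = 0.005759 m/day.
Seepage velocity v = q / n_e = 0.005759 / 0.10 = 0.05759 m/day.
Travel time t = L / v = 2510 / 0.05759 = 43582 days = 119.3 years.

119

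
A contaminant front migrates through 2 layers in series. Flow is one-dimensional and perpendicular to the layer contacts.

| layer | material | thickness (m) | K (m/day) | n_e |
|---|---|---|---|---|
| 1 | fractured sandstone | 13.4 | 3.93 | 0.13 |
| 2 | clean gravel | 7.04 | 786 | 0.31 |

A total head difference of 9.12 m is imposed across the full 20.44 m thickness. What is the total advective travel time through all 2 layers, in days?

With flow normal to the layers, continuity requires the same specific discharge q through every layer.
Σ(b_i/K_i) = 13.4/3.93 + 7.04/786 = 3.419 d.
q = Δh / Σ(b_i/K_i) = 9.12 / 3.419 = 2.668 m/day.
In each layer the seepage velocity is v_i = q/n_i, so the layer transit time is t_i = b_i·n_i / q:
  layer 1 (fractured sandstone): t_1 = 13.4 × 0.13 / 2.668 = 0.6530 d
  layer 2 (clean gravel): t_2 = 7.04 × 0.31 / 2.668 = 0.8181 d
Total t = Σ t_i = 1.471 days.

1.47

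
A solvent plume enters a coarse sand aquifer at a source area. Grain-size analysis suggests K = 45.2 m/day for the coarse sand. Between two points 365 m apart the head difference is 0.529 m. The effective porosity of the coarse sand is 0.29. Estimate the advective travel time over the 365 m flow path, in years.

4.42

Hydraulic gradient i = Δh / L = 0.529 / 365 = 0.001449.
Darcy flux q = K · i = 45.20 × 0.001449 = 0.06551 m/day.
Seepage velocity v = q / n_e = 0.06551 / 0.29 = 0.2259 m/day.
Travel time t = L / v = 365 / 0.2259 = 1616 days = 4.424 years.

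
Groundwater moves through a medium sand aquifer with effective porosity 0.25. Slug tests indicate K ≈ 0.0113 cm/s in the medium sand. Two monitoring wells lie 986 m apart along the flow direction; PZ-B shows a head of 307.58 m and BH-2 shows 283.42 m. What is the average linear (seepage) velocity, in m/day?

Convert K: 0.0113 cm/s × 864 = 9.763 m/day.
Hydraulic gradient i = (307.58 − 283.42) / 986 = 24.16 / 986 = 0.02450.
Darcy flux q = K · i = 9.763 × 0.02450 = 0.2392 m/day.
Seepage velocity v = q / n_e = 0.2392 / 0.25 = 0.9569 m/day.

0.957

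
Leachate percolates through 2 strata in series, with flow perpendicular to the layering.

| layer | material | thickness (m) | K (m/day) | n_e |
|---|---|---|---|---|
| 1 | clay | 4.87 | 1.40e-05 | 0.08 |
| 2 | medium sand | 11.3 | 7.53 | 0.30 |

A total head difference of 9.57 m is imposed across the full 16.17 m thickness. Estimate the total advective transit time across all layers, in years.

376

With flow normal to the layers, continuity requires the same specific discharge q through every layer.
Σ(b_i/K_i) = 4.87/1.40e-05 + 11.3/7.53 = 3.479e+05 d.
q = Δh / Σ(b_i/K_i) = 9.57 / 3.479e+05 = 2.751e-05 m/day.
In each layer the seepage velocity is v_i = q/n_i, so the layer transit time is t_i = b_i·n_i / q:
  layer 1 (clay): t_1 = 4.87 × 0.08 / 2.751e-05 = 14162 d
  layer 2 (medium sand): t_2 = 11.3 × 0.30 / 2.751e-05 = 1.232e+05 d
Total t = Σ t_i = 1.374e+05 days = 376.1 years.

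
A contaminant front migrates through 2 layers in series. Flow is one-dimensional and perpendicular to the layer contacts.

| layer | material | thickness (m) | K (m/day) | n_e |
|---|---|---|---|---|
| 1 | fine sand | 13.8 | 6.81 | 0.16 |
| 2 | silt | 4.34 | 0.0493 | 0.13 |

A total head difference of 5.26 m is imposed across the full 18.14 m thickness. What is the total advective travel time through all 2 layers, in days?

With flow normal to the layers, continuity requires the same specific discharge q through every layer.
Σ(b_i/K_i) = 13.8/6.81 + 4.34/0.0493 = 90.06 d.
q = Δh / Σ(b_i/K_i) = 5.26 / 90.06 = 0.05841 m/day.
In each layer the seepage velocity is v_i = q/n_i, so the layer transit time is t_i = b_i·n_i / q:
  layer 1 (fine sand): t_1 = 13.8 × 0.16 / 0.05841 = 37.80 d
  layer 2 (silt): t_2 = 4.34 × 0.13 / 0.05841 = 9.660 d
Total t = Σ t_i = 47.46 days.

47.5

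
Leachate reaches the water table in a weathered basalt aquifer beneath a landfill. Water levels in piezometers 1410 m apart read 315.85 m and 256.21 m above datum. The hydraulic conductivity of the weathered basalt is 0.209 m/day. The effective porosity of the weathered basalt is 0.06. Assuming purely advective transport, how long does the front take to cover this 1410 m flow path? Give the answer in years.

Hydraulic gradient i = (315.85 − 256.21) / 1410 = 59.64 / 1410 = 0.04230.
Darcy flux q = K · i = 0.2090 × 0.04230 = 0.008840 m/day.
Seepage velocity v = q / n_e = 0.008840 / 0.06 = 0.1473 m/day.
Travel time t = L / v = 1410 / 0.1473 = 9570 days = 26.20 years.

26.2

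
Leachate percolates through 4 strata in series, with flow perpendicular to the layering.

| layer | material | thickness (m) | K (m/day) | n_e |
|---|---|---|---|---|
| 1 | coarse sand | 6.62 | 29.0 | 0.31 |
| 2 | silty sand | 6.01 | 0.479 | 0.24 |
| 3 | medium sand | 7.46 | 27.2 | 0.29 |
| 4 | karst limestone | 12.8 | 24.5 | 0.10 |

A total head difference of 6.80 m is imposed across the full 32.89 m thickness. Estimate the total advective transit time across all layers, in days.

With flow normal to the layers, continuity requires the same specific discharge q through every layer.
Σ(b_i/K_i) = 6.62/29.0 + 6.01/0.479 + 7.46/27.2 + 12.8/24.5 = 13.57 d.
q = Δh / Σ(b_i/K_i) = 6.80 / 13.57 = 0.5010 m/day.
In each layer the seepage velocity is v_i = q/n_i, so the layer transit time is t_i = b_i·n_i / q:
  layer 1 (coarse sand): t_1 = 6.62 × 0.31 / 0.5010 = 4.096 d
  layer 2 (silty sand): t_2 = 6.01 × 0.24 / 0.5010 = 2.879 d
  layer 3 (medium sand): t_3 = 7.46 × 0.29 / 0.5010 = 4.318 d
  layer 4 (karst limestone): t_4 = 12.8 × 0.10 / 0.5010 = 2.555 d
Total t = Σ t_i = 13.85 days.

13.8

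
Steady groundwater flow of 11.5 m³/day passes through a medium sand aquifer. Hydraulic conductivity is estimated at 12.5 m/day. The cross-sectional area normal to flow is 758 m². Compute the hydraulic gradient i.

From Q = K·A·i, i = Q / (K·A) = 11.5 / (12.50 × 758.0) = 0.001214.

0.00121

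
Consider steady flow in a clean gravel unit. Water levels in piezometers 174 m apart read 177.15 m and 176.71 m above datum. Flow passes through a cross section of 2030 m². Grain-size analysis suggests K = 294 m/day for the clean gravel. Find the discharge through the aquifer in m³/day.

1510

Hydraulic gradient i = (177.15 − 176.71) / 174 = 0.44 / 174 = 0.002529.
Darcy's law: Q = K · A · i = 294.0 × 2030 × 0.002529 = 1509 m³/day.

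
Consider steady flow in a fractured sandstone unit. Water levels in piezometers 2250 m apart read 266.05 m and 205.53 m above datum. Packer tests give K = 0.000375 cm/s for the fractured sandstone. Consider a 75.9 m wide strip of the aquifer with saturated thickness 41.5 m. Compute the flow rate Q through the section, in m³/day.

27.5

Convert K: 0.000375 cm/s × 864 = 0.3240 m/day.
Cross-sectional area A = 75.9 × 41.5 = 3150 m².
Hydraulic gradient i = (266.05 − 205.53) / 2250 = 60.52 / 2250 = 0.02690.
Darcy's law: Q = K · A · i = 0.3240 × 3150 × 0.02690 = 27.45 m³/day.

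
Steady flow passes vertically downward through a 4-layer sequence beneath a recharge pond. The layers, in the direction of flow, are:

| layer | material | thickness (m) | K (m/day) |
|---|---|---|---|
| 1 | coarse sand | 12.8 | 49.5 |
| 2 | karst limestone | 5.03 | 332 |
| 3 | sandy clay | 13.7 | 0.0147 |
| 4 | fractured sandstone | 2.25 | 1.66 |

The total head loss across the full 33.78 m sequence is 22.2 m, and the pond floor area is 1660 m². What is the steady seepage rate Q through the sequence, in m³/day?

39.5

Flow is perpendicular to layering, so the layers act in series and the equivalent K is the thickness-weighted harmonic mean.
Total thickness L = 12.8 + 5.03 + 13.7 + 2.25 = 33.78 m.
Σ(b_i/K_i) = 12.8/49.5 + 5.03/332 + 13.7/0.0147 + 2.25/1.66 = 933.6 d.
K_eq = L / Σ(b_i/K_i) = 33.78 / 933.6 = 0.03618 m/day.
Q = K_eq · A · (Δh/L) = 0.03618 × 1660 × (22.2/33.78) = 39.47 m³/day.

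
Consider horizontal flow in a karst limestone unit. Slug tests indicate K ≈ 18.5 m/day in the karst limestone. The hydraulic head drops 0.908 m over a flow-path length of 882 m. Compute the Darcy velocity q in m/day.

Hydraulic gradient i = Δh / L = 0.908 / 882 = 0.001029.
Specific discharge q = K · i = 18.50 × 0.001029 = 0.01905 m/day.

0.0190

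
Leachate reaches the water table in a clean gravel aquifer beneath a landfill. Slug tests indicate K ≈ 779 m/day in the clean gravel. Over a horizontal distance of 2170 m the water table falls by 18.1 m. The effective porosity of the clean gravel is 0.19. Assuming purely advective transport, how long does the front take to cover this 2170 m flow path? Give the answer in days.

Hydraulic gradient i = Δh / L = 18.1 / 2170 = 0.008341.
Darcy flux q = K · i = 779.0 × 0.008341 = 6.498 m/day.
Seepage velocity v = q / n_e = 6.498 / 0.19 = 34.20 m/day.
Travel time t = L / v = 2170 / 34.20 = 63.45 days.

63.5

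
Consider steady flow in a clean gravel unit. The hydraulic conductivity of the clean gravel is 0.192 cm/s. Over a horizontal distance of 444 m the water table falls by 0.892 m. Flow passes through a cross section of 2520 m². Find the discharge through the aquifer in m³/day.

Convert K: 0.192 cm/s × 864 = 165.9 m/day.
Hydraulic gradient i = Δh / L = 0.892 / 444 = 0.002009.
Darcy's law: Q = K · A · i = 165.9 × 2520 × 0.002009 = 839.8 m³/day.

840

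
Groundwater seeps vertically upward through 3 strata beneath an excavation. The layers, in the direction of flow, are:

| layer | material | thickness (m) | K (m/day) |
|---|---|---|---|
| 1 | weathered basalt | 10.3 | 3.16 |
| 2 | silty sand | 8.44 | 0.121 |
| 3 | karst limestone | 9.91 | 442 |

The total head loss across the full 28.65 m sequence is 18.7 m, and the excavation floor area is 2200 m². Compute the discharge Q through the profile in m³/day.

Flow is perpendicular to layering, so the layers act in series and the equivalent K is the thickness-weighted harmonic mean.
Total thickness L = 10.3 + 8.44 + 9.91 = 28.65 m.
Σ(b_i/K_i) = 10.3/3.16 + 8.44/0.121 + 9.91/442 = 73.03 d.
K_eq = L / Σ(b_i/K_i) = 28.65 / 73.03 = 0.3923 m/day.
Q = K_eq · A · (Δh/L) = 0.3923 × 2200 × (18.7/28.65) = 563.3 m³/day.

563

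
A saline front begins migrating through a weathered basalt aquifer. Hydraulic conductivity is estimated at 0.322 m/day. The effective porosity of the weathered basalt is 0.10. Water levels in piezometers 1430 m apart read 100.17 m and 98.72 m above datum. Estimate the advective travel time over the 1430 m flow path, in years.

Hydraulic gradient i = (100.17 − 98.72) / 1430 = 1.45 / 1430 = 0.001014.
Darcy flux q = K · i = 0.3220 × 0.001014 = 0.0003265 m/day.
Seepage velocity v = q / n_e = 0.0003265 / 0.10 = 0.003265 m/day.
Travel time t = L / v = 1430 / 0.003265 = 4.380e+05 days = 1199 years.

1200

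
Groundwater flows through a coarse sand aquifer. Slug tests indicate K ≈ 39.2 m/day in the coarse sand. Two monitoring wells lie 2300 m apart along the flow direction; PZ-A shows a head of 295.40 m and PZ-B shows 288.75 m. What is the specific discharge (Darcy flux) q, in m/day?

0.113

Hydraulic gradient i = (295.40 − 288.75) / 2300 = 6.65 / 2300 = 0.002891.
Specific discharge q = K · i = 39.20 × 0.002891 = 0.1133 m/day.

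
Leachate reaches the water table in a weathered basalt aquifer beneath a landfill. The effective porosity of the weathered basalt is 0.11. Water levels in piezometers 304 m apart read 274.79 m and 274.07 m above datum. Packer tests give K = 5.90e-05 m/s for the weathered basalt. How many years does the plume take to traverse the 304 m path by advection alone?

Convert K: 5.90e-05 m/s × 86400 = 5.098 m/day.
Hydraulic gradient i = (274.79 − 274.07) / 304 = 0.72 / 304 = 0.002368.
Darcy flux q = K · i = 5.098 × 0.002368 = 0.01207 m/day.
Seepage velocity v = q / n_e = 0.01207 / 0.11 = 0.1098 m/day.
Travel time t = L / v = 304 / 0.1098 = 2770 days = 7.583 years.

7.58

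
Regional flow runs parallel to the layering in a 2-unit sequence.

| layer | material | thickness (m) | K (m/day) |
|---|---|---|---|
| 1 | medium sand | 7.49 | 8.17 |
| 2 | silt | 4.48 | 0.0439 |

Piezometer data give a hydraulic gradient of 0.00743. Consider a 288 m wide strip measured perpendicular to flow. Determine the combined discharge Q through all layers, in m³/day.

131

Flow is parallel to layering, so each bed carries its own Darcy discharge and the transmissivities add.
Σ(K_i·b_i) = 8.17×7.49 + 0.0439×4.48 = 61.39 m²/day.
Hydraulic gradient i = 0.00743.
Q = Σ(K_i·b_i) · W · i = 61.39 × 288 × 0.007430 = 131.4 m³/day.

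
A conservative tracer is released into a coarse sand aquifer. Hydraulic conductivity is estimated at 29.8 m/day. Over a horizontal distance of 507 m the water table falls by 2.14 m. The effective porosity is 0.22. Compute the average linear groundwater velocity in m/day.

Hydraulic gradient i = Δh / L = 2.14 / 507 = 0.004221.
Darcy flux q = K · i = 29.80 × 0.004221 = 0.1258 m/day.
Seepage velocity v = q / n_e = 0.1258 / 0.22 = 0.5717 m/day.

0.572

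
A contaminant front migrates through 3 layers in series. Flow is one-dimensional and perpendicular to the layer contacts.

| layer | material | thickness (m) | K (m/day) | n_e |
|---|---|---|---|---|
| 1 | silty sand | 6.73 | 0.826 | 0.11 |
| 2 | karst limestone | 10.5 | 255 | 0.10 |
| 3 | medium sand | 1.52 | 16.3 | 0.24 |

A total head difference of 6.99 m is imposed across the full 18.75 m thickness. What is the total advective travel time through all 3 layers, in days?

With flow normal to the layers, continuity requires the same specific discharge q through every layer.
Σ(b_i/K_i) = 6.73/0.826 + 10.5/255 + 1.52/16.3 = 8.282 d.
q = Δh / Σ(b_i/K_i) = 6.99 / 8.282 = 0.8440 m/day.
In each layer the seepage velocity is v_i = q/n_i, so the layer transit time is t_i = b_i·n_i / q:
  layer 1 (silty sand): t_1 = 6.73 × 0.11 / 0.8440 = 0.8771 d
  layer 2 (karst limestone): t_2 = 10.5 × 0.10 / 0.8440 = 1.244 d
  layer 3 (medium sand): t_3 = 1.52 × 0.24 / 0.8440 = 0.4322 d
Total t = Σ t_i = 2.553 days.

2.55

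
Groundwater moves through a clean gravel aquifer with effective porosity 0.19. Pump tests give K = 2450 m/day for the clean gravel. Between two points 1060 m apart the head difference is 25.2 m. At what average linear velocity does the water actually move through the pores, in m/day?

Hydraulic gradient i = Δh / L = 25.2 / 1060 = 0.02377.
Darcy flux q = K · i = 2450 × 0.02377 = 58.25 m/day.
Seepage velocity v = q / n_e = 58.25 / 0.19 = 306.6 m/day.

307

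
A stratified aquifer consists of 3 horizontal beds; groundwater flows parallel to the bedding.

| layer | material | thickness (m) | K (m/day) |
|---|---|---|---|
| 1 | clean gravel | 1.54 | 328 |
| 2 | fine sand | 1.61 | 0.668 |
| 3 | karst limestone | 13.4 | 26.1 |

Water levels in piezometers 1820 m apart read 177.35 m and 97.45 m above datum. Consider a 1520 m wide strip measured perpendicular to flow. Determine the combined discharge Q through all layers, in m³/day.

57100

Flow is parallel to layering, so each bed carries its own Darcy discharge and the transmissivities add.
Σ(K_i·b_i) = 328×1.54 + 0.668×1.61 + 26.1×13.4 = 855.9 m²/day.
Hydraulic gradient i = (177.35 − 97.45) / 1820 = 79.9 / 1820 = 0.04390.
Q = Σ(K_i·b_i) · W · i = 855.9 × 1520 × 0.04390 = 57116 m³/day.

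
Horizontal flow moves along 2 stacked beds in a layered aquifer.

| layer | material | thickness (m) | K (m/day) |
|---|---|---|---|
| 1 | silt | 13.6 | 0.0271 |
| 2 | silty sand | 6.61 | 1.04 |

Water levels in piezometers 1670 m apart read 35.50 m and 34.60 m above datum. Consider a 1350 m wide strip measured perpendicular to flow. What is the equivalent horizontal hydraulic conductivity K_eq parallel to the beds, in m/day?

0.358

Flow is parallel to layering, so each bed carries its own Darcy discharge and the transmissivities add.
Σ(K_i·b_i) = 0.0271×13.6 + 1.04×6.61 = 7.243 m²/day.
Total thickness b = 20.21 m, so K_eq = Σ(K_i·b_i)/b = 0.3584 m/day.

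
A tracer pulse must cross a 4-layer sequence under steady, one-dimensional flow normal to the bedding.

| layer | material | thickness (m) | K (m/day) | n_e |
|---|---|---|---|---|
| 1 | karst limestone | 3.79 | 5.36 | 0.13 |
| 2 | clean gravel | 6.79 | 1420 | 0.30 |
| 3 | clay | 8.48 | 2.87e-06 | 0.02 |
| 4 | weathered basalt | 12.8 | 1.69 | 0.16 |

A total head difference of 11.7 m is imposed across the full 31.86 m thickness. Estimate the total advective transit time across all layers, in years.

3280

With flow normal to the layers, continuity requires the same specific discharge q through every layer.
Σ(b_i/K_i) = 3.79/5.36 + 6.79/1420 + 8.48/2.87e-06 + 12.8/1.69 = 2.955e+06 d.
q = Δh / Σ(b_i/K_i) = 11.7 / 2.955e+06 = 3.960e-06 m/day.
In each layer the seepage velocity is v_i = q/n_i, so the layer transit time is t_i = b_i·n_i / q:
  layer 1 (karst limestone): t_1 = 3.79 × 0.13 / 3.960e-06 = 1.244e+05 d
  layer 2 (clean gravel): t_2 = 6.79 × 0.30 / 3.960e-06 = 5.144e+05 d
  layer 3 (clay): t_3 = 8.48 × 0.02 / 3.960e-06 = 42831 d
  layer 4 (weathered basalt): t_4 = 12.8 × 0.16 / 3.960e-06 = 5.172e+05 d
Total t = Σ t_i = 1.199e+06 days = 3282 years.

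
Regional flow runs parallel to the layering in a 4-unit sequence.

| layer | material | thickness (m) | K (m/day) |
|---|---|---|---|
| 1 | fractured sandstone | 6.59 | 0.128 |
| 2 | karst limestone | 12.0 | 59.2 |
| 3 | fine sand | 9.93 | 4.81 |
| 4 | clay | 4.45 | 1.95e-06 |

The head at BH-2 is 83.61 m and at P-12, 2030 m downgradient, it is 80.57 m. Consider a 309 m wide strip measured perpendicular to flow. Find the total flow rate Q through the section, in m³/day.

Flow is parallel to layering, so each bed carries its own Darcy discharge and the transmissivities add.
Σ(K_i·b_i) = 0.128×6.59 + 59.2×12.0 + 4.81×9.93 + 1.95e-06×4.45 = 759.0 m²/day.
Hydraulic gradient i = (83.61 − 80.57) / 2030 = 3.04 / 2030 = 0.001498.
Q = Σ(K_i·b_i) · W · i = 759.0 × 309 × 0.001498 = 351.2 m³/day.

351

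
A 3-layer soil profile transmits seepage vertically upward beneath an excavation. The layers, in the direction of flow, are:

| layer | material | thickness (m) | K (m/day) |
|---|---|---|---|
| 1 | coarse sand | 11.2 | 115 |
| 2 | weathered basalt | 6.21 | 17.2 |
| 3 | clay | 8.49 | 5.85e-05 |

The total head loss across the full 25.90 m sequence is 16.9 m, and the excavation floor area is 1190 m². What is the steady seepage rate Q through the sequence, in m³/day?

Flow is perpendicular to layering, so the layers act in series and the equivalent K is the thickness-weighted harmonic mean.
Total thickness L = 11.2 + 6.21 + 8.49 = 25.90 m.
Σ(b_i/K_i) = 11.2/115 + 6.21/17.2 + 8.49/5.85e-05 = 1.451e+05 d.
K_eq = L / Σ(b_i/K_i) = 25.90 / 1.451e+05 = 0.0001785 m/day.
Q = K_eq · A · (Δh/L) = 0.0001785 × 1190 × (16.9/25.90) = 0.1386 m³/day.

0.139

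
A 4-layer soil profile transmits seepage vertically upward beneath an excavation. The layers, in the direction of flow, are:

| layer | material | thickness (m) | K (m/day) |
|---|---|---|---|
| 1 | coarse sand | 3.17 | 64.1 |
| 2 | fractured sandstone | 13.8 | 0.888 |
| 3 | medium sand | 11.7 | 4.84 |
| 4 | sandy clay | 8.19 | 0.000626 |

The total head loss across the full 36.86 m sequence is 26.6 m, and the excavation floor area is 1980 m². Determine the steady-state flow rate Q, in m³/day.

Flow is perpendicular to layering, so the layers act in series and the equivalent K is the thickness-weighted harmonic mean.
Total thickness L = 3.17 + 13.8 + 11.7 + 8.19 = 36.86 m.
Σ(b_i/K_i) = 3.17/64.1 + 13.8/0.888 + 11.7/4.84 + 8.19/0.000626 = 13101 d.
K_eq = L / Σ(b_i/K_i) = 36.86 / 13101 = 0.002814 m/day.
Q = K_eq · A · (Δh/L) = 0.002814 × 1980 × (26.6/36.86) = 4.020 m³/day.

4.02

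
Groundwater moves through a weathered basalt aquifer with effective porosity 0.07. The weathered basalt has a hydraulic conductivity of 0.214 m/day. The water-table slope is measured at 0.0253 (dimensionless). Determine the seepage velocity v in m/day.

0.0773

Hydraulic gradient i = 0.0253.
Darcy flux q = K · i = 0.2140 × 0.02530 = 0.005414 m/day.
Seepage velocity v = q / n_e = 0.005414 / 0.07 = 0.07735 m/day.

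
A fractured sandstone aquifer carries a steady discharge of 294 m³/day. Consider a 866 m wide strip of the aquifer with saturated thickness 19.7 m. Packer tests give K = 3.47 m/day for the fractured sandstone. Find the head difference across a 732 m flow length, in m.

3.64

Cross-sectional area A = 866 × 19.7 = 17060 m².
From Q = K·A·i, i = Q / (K·A) = 294 / (3.470 × 17060) = 0.004966.
Head loss Δh = i · L = 0.004966 × 732 = 3.635 m.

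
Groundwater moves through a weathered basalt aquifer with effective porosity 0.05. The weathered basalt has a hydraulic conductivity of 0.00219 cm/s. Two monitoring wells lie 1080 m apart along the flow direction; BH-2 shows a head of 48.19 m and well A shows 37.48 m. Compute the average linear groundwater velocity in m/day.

Convert K: 0.00219 cm/s × 864 = 1.892 m/day.
Hydraulic gradient i = (48.19 − 37.48) / 1080 = 10.71 / 1080 = 0.009917.
Darcy flux q = K · i = 1.892 × 0.009917 = 0.01876 m/day.
Seepage velocity v = q / n_e = 0.01876 / 0.05 = 0.3753 m/day.

0.375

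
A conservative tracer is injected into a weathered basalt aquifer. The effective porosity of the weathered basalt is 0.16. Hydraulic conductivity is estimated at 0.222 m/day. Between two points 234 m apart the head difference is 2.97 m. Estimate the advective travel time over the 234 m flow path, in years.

Hydraulic gradient i = Δh / L = 2.97 / 234 = 0.01269.
Darcy flux q = K · i = 0.2220 × 0.01269 = 0.002818 m/day.
Seepage velocity v = q / n_e = 0.002818 / 0.16 = 0.01761 m/day.
Travel time t = L / v = 234 / 0.01761 = 13287 days = 36.38 years.

36.4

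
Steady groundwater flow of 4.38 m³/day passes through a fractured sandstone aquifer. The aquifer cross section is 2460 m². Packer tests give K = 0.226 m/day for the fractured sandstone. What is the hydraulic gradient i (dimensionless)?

From Q = K·A·i, i = Q / (K·A) = 4.38 / (0.2260 × 2460) = 0.007878.

0.00788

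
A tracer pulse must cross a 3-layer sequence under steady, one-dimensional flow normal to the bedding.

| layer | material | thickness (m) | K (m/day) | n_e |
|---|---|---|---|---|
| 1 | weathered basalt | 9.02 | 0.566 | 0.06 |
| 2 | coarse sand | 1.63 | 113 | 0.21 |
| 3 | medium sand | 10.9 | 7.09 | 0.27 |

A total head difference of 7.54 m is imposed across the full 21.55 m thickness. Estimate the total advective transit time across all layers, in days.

8.88

With flow normal to the layers, continuity requires the same specific discharge q through every layer.
Σ(b_i/K_i) = 9.02/0.566 + 1.63/113 + 10.9/7.09 = 17.49 d.
q = Δh / Σ(b_i/K_i) = 7.54 / 17.49 = 0.4311 m/day.
In each layer the seepage velocity is v_i = q/n_i, so the layer transit time is t_i = b_i·n_i / q:
  layer 1 (weathered basalt): t_1 = 9.02 × 0.06 / 0.4311 = 1.255 d
  layer 2 (coarse sand): t_2 = 1.63 × 0.21 / 0.4311 = 0.7939 d
  layer 3 (medium sand): t_3 = 10.9 × 0.27 / 0.4311 = 6.826 d
Total t = Σ t_i = 8.875 days.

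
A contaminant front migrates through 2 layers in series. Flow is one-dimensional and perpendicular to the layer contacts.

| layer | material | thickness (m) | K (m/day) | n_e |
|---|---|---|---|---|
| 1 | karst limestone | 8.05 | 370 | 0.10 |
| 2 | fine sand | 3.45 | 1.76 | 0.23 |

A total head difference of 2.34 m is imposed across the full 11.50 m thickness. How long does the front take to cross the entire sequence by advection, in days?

With flow normal to the layers, continuity requires the same specific discharge q through every layer.
Σ(b_i/K_i) = 8.05/370 + 3.45/1.76 = 1.982 d.
q = Δh / Σ(b_i/K_i) = 2.34 / 1.982 = 1.181 m/day.
In each layer the seepage velocity is v_i = q/n_i, so the layer transit time is t_i = b_i·n_i / q:
  layer 1 (karst limestone): t_1 = 8.05 × 0.10 / 1.181 = 0.6818 d
  layer 2 (fine sand): t_2 = 3.45 × 0.23 / 1.181 = 0.6721 d
Total t = Σ t_i = 1.354 days.

1.35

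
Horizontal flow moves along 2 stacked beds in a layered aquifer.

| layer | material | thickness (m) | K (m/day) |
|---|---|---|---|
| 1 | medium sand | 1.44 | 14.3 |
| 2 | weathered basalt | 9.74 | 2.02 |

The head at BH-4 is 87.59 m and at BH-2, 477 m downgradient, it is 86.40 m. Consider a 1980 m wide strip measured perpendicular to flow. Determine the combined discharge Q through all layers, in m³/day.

199

Flow is parallel to layering, so each bed carries its own Darcy discharge and the transmissivities add.
Σ(K_i·b_i) = 14.3×1.44 + 2.02×9.74 = 40.27 m²/day.
Hydraulic gradient i = (87.59 − 86.40) / 477 = 1.19 / 477 = 0.002495.
Q = Σ(K_i·b_i) · W · i = 40.27 × 1980 × 0.002495 = 198.9 m³/day.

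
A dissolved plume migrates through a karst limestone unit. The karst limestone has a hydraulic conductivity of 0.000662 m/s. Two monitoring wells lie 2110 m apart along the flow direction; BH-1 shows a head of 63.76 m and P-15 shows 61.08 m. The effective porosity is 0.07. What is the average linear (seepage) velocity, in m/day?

1.04

Convert K: 0.000662 m/s × 86400 = 57.20 m/day.
Hydraulic gradient i = (63.76 − 61.08) / 2110 = 2.68 / 2110 = 0.001270.
Darcy flux q = K · i = 57.20 × 0.001270 = 0.07265 m/day.
Seepage velocity v = q / n_e = 0.07265 / 0.07 = 1.038 m/day.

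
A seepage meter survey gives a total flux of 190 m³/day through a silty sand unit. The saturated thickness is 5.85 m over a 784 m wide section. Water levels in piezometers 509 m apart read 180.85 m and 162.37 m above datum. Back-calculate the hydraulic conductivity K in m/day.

1.14

Cross-sectional area A = 784 × 5.85 = 4586 m².
Hydraulic gradient i = (180.85 − 162.37) / 509 = 18.48 / 509 = 0.03631.
From Q = K·A·i, K = Q / (A·i) = 190 / (4586 × 0.03631) = 1.141 m/day.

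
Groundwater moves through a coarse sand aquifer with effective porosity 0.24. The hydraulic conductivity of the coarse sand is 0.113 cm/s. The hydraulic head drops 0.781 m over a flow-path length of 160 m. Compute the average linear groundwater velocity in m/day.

Convert K: 0.113 cm/s × 864 = 97.63 m/day.
Hydraulic gradient i = Δh / L = 0.781 / 160 = 0.004881.
Darcy flux q = K · i = 97.63 × 0.004881 = 0.4766 m/day.
Seepage velocity v = q / n_e = 0.4766 / 0.24 = 1.986 m/day.

1.99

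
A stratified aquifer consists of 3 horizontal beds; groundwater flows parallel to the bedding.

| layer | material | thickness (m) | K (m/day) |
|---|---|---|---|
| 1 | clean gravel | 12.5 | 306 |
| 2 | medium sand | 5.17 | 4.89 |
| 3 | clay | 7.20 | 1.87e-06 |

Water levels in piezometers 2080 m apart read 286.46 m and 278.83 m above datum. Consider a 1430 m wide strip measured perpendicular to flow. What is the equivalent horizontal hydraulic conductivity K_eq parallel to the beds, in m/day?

155

Flow is parallel to layering, so each bed carries its own Darcy discharge and the transmissivities add.
Σ(K_i·b_i) = 306×12.5 + 4.89×5.17 + 1.87e-06×7.20 = 3850 m²/day.
Total thickness b = 24.87 m, so K_eq = Σ(K_i·b_i)/b = 154.8 m/day.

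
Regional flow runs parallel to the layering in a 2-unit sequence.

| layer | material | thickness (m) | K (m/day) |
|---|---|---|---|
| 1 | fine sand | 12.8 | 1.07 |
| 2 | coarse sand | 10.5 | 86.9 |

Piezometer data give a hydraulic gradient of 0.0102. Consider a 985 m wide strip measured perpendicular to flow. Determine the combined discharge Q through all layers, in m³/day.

Flow is parallel to layering, so each bed carries its own Darcy discharge and the transmissivities add.
Σ(K_i·b_i) = 1.07×12.8 + 86.9×10.5 = 926.1 m²/day.
Hydraulic gradient i = 0.0102.
Q = Σ(K_i·b_i) · W · i = 926.1 × 985 × 0.01020 = 9305 m³/day.

9300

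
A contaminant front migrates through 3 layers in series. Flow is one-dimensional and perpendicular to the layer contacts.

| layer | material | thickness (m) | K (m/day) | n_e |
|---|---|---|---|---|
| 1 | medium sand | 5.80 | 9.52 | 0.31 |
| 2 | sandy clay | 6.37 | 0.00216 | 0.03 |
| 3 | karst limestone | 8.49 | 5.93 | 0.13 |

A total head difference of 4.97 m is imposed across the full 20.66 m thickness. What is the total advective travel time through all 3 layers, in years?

With flow normal to the layers, continuity requires the same specific discharge q through every layer.
Σ(b_i/K_i) = 5.80/9.52 + 6.37/0.00216 + 8.49/5.93 = 2951 d.
q = Δh / Σ(b_i/K_i) = 4.97 / 2951 = 0.001684 m/day.
In each layer the seepage velocity is v_i = q/n_i, so the layer transit time is t_i = b_i·n_i / q:
  layer 1 (medium sand): t_1 = 5.80 × 0.31 / 0.001684 = 1068 d
  layer 2 (sandy clay): t_2 = 6.37 × 0.03 / 0.001684 = 113.5 d
  layer 3 (karst limestone): t_3 = 8.49 × 0.13 / 0.001684 = 655.4 d
Total t = Σ t_i = 1836 days = 5.028 years.

5.03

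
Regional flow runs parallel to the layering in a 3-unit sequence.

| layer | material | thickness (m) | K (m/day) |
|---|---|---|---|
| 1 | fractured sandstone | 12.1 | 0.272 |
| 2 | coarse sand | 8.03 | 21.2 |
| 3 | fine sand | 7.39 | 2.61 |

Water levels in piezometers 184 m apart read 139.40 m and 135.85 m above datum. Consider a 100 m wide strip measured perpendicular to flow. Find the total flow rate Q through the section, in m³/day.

372

Flow is parallel to layering, so each bed carries its own Darcy discharge and the transmissivities add.
Σ(K_i·b_i) = 0.272×12.1 + 21.2×8.03 + 2.61×7.39 = 192.8 m²/day.
Hydraulic gradient i = (139.40 − 135.85) / 184 = 3.55 / 184 = 0.01929.
Q = Σ(K_i·b_i) · W · i = 192.8 × 100 × 0.01929 = 372.0 m³/day.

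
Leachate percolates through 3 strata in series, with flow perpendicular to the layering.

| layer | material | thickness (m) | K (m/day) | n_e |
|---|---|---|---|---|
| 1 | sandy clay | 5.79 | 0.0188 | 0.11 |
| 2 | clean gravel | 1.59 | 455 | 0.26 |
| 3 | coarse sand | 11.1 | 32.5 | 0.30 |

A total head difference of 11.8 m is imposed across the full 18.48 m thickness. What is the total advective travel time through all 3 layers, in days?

With flow normal to the layers, continuity requires the same specific discharge q through every layer.
Σ(b_i/K_i) = 5.79/0.0188 + 1.59/455 + 11.1/32.5 = 308.3 d.
q = Δh / Σ(b_i/K_i) = 11.8 / 308.3 = 0.03827 m/day.
In each layer the seepage velocity is v_i = q/n_i, so the layer transit time is t_i = b_i·n_i / q:
  layer 1 (sandy clay): t_1 = 5.79 × 0.11 / 0.03827 = 16.64 d
  layer 2 (clean gravel): t_2 = 1.59 × 0.26 / 0.03827 = 10.80 d
  layer 3 (coarse sand): t_3 = 11.1 × 0.30 / 0.03827 = 87.01 d
Total t = Σ t_i = 114.5 days.

114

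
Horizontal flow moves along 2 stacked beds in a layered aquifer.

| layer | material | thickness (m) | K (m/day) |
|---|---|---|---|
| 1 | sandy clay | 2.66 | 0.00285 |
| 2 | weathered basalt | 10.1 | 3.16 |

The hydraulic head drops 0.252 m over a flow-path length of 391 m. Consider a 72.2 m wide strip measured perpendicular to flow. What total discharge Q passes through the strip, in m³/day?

1.49

Flow is parallel to layering, so each bed carries its own Darcy discharge and the transmissivities add.
Σ(K_i·b_i) = 0.00285×2.66 + 3.16×10.1 = 31.92 m²/day.
Hydraulic gradient i = Δh / L = 0.252 / 391 = 0.0006445.
Q = Σ(K_i·b_i) · W · i = 31.92 × 72.2 × 0.0006445 = 1.485 m³/day.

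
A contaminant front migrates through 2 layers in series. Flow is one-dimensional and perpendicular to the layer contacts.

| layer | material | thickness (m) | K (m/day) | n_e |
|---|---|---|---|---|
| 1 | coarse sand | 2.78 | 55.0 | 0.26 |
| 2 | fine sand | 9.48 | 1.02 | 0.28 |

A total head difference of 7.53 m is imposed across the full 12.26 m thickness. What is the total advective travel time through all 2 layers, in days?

With flow normal to the layers, continuity requires the same specific discharge q through every layer.
Σ(b_i/K_i) = 2.78/55.0 + 9.48/1.02 = 9.345 d.
q = Δh / Σ(b_i/K_i) = 7.53 / 9.345 = 0.8058 m/day.
In each layer the seepage velocity is v_i = q/n_i, so the layer transit time is t_i = b_i·n_i / q:
  layer 1 (coarse sand): t_1 = 2.78 × 0.26 / 0.8058 = 0.8970 d
  layer 2 (fine sand): t_2 = 9.48 × 0.28 / 0.8058 = 3.294 d
Total t = Σ t_i = 4.191 days.

4.19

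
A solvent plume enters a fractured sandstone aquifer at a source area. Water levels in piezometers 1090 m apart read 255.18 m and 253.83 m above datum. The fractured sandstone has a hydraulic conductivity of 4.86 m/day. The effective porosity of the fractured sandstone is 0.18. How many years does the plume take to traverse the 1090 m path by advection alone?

Hydraulic gradient i = (255.18 − 253.83) / 1090 = 1.35 / 1090 = 0.001239.
Darcy flux q = K · i = 4.860 × 0.001239 = 0.006019 m/day.
Seepage velocity v = q / n_e = 0.006019 / 0.18 = 0.03344 m/day.
Travel time t = L / v = 1090 / 0.03344 = 32595 days = 89.24 years.

89.2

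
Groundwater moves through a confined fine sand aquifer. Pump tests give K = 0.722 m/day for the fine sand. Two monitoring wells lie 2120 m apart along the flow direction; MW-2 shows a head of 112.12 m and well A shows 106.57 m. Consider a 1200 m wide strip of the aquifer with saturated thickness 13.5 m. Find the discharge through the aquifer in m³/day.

30.6

Cross-sectional area A = 1200 × 13.5 = 16200 m².
Hydraulic gradient i = (112.12 − 106.57) / 2120 = 5.55 / 2120 = 0.002618.
Darcy's law: Q = K · A · i = 0.7220 × 16200 × 0.002618 = 30.62 m³/day.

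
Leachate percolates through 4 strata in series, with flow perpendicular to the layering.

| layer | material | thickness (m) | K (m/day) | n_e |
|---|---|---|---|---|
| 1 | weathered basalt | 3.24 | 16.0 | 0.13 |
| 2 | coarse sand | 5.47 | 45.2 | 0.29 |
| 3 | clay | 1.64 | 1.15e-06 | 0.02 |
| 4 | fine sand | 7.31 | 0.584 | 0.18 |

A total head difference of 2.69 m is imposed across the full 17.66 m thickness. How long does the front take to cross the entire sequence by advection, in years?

With flow normal to the layers, continuity requires the same specific discharge q through every layer.
Σ(b_i/K_i) = 3.24/16.0 + 5.47/45.2 + 1.64/1.15e-06 + 7.31/0.584 = 1.426e+06 d.
q = Δh / Σ(b_i/K_i) = 2.69 / 1.426e+06 = 1.886e-06 m/day.
In each layer the seepage velocity is v_i = q/n_i, so the layer transit time is t_i = b_i·n_i / q:
  layer 1 (weathered basalt): t_1 = 3.24 × 0.13 / 1.886e-06 = 2.233e+05 d
  layer 2 (coarse sand): t_2 = 5.47 × 0.29 / 1.886e-06 = 8.410e+05 d
  layer 3 (clay): t_3 = 1.64 × 0.02 / 1.886e-06 = 17389 d
  layer 4 (fine sand): t_4 = 7.31 × 0.18 / 1.886e-06 = 6.976e+05 d
Total t = Σ t_i = 1.779e+06 days = 4871 years.

4870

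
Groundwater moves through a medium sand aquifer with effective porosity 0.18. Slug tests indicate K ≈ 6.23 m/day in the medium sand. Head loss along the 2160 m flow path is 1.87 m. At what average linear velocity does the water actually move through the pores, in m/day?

0.0300

Hydraulic gradient i = Δh / L = 1.87 / 2160 = 0.0008657.
Darcy flux q = K · i = 6.230 × 0.0008657 = 0.005394 m/day.
Seepage velocity v = q / n_e = 0.005394 / 0.18 = 0.02996 m/day.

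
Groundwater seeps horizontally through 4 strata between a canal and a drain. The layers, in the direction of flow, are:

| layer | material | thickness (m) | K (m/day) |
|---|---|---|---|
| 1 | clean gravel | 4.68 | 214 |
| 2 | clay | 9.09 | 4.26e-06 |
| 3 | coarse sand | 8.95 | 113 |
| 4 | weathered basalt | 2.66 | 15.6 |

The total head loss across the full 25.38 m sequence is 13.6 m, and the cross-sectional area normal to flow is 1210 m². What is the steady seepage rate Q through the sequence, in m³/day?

0.00771

Flow is perpendicular to layering, so the layers act in series and the equivalent K is the thickness-weighted harmonic mean.
Total thickness L = 4.68 + 9.09 + 8.95 + 2.66 = 25.38 m.
Σ(b_i/K_i) = 4.68/214 + 9.09/4.26e-06 + 8.95/113 + 2.66/15.6 = 2.134e+06 d.
K_eq = L / Σ(b_i/K_i) = 25.38 / 2.134e+06 = 1.189e-05 m/day.
Q = K_eq · A · (Δh/L) = 1.189e-05 × 1210 × (13.6/25.38) = 0.007712 m³/day.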